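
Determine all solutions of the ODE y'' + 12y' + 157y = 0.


Characteristic equation: r² + 12r + 157 = 0.
Discriminant is negative; roots r = -6 ± 11i (complex conjugate pair).
General solution uses e^(α x)(C₁ cos(β x) + C₂ sin(β x)): y = e^(-6x)(C₁cos(11x) + C₂sin(11x)).


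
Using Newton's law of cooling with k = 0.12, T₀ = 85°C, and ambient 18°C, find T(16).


Newton's law: dT/dt = -k(T - T_a) has solution T(t) = T_a + (T₀ - T_a)e^(-kt).
Plug in T_a = 18, T₀ = 85, k = 0.12, t = 16: T(16) = 18 + (67)e^(-1.92) ≈ 27.8°C.


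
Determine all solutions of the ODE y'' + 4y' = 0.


Characteristic equation: r² + 4r = 0.
Factor: (r - 0)(r + 4) = 0 ⇒ r = 0, -4 (distinct real).
General solution: y = C₁ + C₂e^(-4x).


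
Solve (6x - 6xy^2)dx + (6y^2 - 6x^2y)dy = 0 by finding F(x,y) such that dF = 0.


Check exactness: ∂M/∂y = -12xy and ∂N/∂x = -12xy; equal, so the equation is exact.
Integrate M with respect to x (treating y as constant): ∫M dx = 3x^2 - 3x^2y^2 + h(y).
Differentiate w.r.t. y and set equal to N: the x-dependent terms already match, leaving h'(y) = 6y^2. Integrate: h(y) = 2y^3.
So F(x,y) = 2y^3 + 3x^2 - 3x^2y^2.
General solution: 2y^3 + 3x^2 - 3x^2y^2 = C.


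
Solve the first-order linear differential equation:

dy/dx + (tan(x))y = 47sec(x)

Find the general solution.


P(x) = tan(x) ⇒ μ = e^(∫tan(x)dx) = sec(x).
(sec(x) y)' = 47sec²(x) ⇒ sec(x) y = 47tan(x) + C.
Multiply by cos(x): y = 47sin(x) + C·cos(x).


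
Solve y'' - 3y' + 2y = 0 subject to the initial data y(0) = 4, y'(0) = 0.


Characteristic roots of r² - 3r + 2 = 0 are 2, 1.
General solution y = c₁ e^(2x) + c₂ e^(x).
Apply y(0) = 4: c₁ + c₂ = 4. Apply y'(0) = 0: 2 c₁ + 1 c₂ = 0.
Solve: c₁ = -4, c₂ = 8.
Particular solution: y = -4e^(2x) + 8e^(x).


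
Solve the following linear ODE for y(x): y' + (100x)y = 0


P(x) = 100x ⇒ μ = e^(50x²).
Q(x) = 0 so μ y is constant: y = Ce^(-50x²).


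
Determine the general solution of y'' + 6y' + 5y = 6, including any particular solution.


Characteristic roots of r² + 6r + 5 = 0 are -5, -1.
y_h = C₁e^(-5x) + C₂e^(-x).
Constant forcing; try y_p = A. Then 5A = 6 ⇒ A = 6/5.
General solution: y = C₁e^(-5x) + C₂e^(-x) + 6/5.


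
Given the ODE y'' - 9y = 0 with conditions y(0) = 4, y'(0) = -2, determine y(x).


Characteristic roots of r² - 9 = 0 are -3, 3.
General solution y = c₁ e^(-3x) + c₂ e^(3x).
Apply y(0) = 4: c₁ + c₂ = 4. Apply y'(0) = -2: -3 c₁ + 3 c₂ = -2.
Solve: c₁ = 7/3, c₂ = 5/3.
Particular solution: y = (7/3)e^(-3x) + (5/3)e^(3x).


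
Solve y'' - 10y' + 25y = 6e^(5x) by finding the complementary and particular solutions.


Characteristic polynomial (r - 5)² = 0; repeated root r = 5.
y_h = (C₁ + C₂x)e^(5x). Forcing matches the repeated root (resonance), so try y_p = Ax² e^(5x).
Substitute and solve for A: 2A = 6, so A = 3.
General solution: y = (C₁ + C₂x + 3x²)e^(5x).


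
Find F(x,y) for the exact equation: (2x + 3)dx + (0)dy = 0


Check exactness: ∂M/∂y = 0 and ∂N/∂x = 0; equal, so the equation is exact.
Integrate M with respect to x (treating y as constant): ∫M dx = x^2 + 3x + h(y).
Differentiate w.r.t. y and set equal to N: all terms match, so h'(y) = 0 and h is a constant absorbed into C.
General solution: x^2 + 3x = C.


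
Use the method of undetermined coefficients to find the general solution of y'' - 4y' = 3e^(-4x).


Characteristic roots of r² - 4r = 0 are 0, 4.
y_h = C₁ + C₂e^(4x).
Forcing exponent -4 is not a characteristic root; try y_p = Ae^(-4x).
Substitute: A·(16 + (-4)·-4 + (0)) = A·32 = 3, so A = 3/32.
General solution: y = C₁ + C₂e^(4x) + (3/32)e^(-4x).


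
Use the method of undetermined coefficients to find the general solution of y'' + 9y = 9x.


Homogeneous: r² + 9 = 0 ⇒ r = ±3i, y_h = C₁cos(3x) + C₂sin(3x).
Polynomial forcing; try y_p = Ax + B. Then y_p'' + 9 y_p = 9(Ax + B) = 9x, so B = 0 and A = 1.
General solution: y = C₁cos(3x) + C₂sin(3x) + x.


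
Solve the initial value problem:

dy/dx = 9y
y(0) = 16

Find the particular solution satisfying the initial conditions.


General solution of y' = 9y is y = Ce^(9x).
Apply y(0) = 16: C = 16.
Particular solution: y = 16e^(9x).


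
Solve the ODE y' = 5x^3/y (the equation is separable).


Separate variables: y dy = 5x^3 dx.
Integrate both sides: y²/2 = (5/4)x^4 + C₀.
Multiply by 2: y² = (5/2)x^4 + C.


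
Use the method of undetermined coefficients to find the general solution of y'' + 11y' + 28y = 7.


Characteristic roots of r² + 11r + 28 = 0 are -4, -7.
y_h = C₁e^(-4x) + C₂e^(-7x).
Constant forcing; try y_p = A. Then 28A = 7 ⇒ A = 1/4.
General solution: y = C₁e^(-4x) + C₂e^(-7x) + 1/4.


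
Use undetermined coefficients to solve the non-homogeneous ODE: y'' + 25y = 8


Homogeneous part: r² + 25 = 0 ⇒ r = ±5i, so y_h = C₁cos(5x) + C₂sin(5x).
Try constant y_p = A; plug in: 25A = 8 ⇒ A = 8/25.
General solution: y = C₁cos(5x) + C₂sin(5x) + 8/25.


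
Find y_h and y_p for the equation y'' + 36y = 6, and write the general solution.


Homogeneous part: r² + 36 = 0 ⇒ r = ±6i, so y_h = C₁cos(6x) + C₂sin(6x).
Try constant y_p = A; plug in: 36A = 6 ⇒ A = 1/6.
General solution: y = C₁cos(6x) + C₂sin(6x) + 1/6.


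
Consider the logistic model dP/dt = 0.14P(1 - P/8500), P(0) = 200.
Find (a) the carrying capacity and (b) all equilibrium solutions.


Logistic ODE dP/dt = 0.14P(1 - P/8500) has equilibria where dP/dt = 0, i.e. P = 0 or P = 8500.
The coefficient (1 - P/K) = 0 when P = K, identifying K = 8500 as the carrying capacity.
(a) K = 8500; (b) equilibria P = 0 and P = 8500.


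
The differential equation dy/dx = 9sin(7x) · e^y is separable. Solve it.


Separate: e^(-y) dy = 9sin(7x) dx.
Integrate: -e^(-y) = -(9/7)cos(7x) + C₀.
Rearrange: e^(-y) = (9/7)cos(7x) + C.


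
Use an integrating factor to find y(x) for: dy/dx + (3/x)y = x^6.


P(x) = 3/x ⇒ μ = x^3.
(x^3 y)' = x^3·x^6 = x^9.
Integrate: x^3 y = x^10/(10) + C.
Solve for y: y = (1/10)x^7 + C/x^3.


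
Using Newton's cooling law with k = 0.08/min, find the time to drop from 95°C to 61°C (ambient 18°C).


From T(t) = T_a + (T₀ - T_a)e^(-kt), set T(t) = 61:
(61 - 18) / (95 - 18) = e^(-0.08t), so t = -ln(0.558)/0.08 ≈ 7.3 minutes.


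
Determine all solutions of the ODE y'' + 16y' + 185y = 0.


Characteristic equation: r² + 16r + 185 = 0.
Discriminant is negative; roots r = -8 ± 11i (complex conjugate pair).
General solution uses e^(α x)(C₁ cos(β x) + C₂ sin(β x)): y = e^(-8x)(C₁cos(11x) + C₂sin(11x)).


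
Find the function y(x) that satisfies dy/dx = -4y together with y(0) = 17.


General solution of y' = -4y is y = Ce^(-4x).
Apply y(0) = 17: C = 17.
Particular solution: y = 17e^(-4x).


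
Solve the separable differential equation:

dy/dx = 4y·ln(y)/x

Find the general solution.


Separate: dy/[y ln(y)] = 4 dx/x.
Substitute u = ln(y): du/u = 4 dx/x.
Integrate: ln|ln(y)| = 4ln|x| + C₀, hence ln(y) = C·x^4.


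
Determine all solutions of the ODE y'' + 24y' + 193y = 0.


Characteristic equation: r² + 24r + 193 = 0.
Discriminant is negative; roots r = -12 ± 7i (complex conjugate pair).
General solution uses e^(α x)(C₁ cos(β x) + C₂ sin(β x)): y = e^(-12x)(C₁cos(7x) + C₂sin(7x)).


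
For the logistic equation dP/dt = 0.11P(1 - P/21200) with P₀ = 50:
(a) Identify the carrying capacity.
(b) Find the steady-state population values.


Logistic ODE dP/dt = 0.11P(1 - P/21200) has equilibria where dP/dt = 0, i.e. P = 0 or P = 21200.
The coefficient (1 - P/K) = 0 when P = K, identifying K = 21200 as the carrying capacity.
(a) K = 21200; (b) equilibria P = 0 and P = 21200.


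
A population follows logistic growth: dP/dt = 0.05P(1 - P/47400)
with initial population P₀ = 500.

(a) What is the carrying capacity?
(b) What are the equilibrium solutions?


Logistic ODE dP/dt = 0.05P(1 - P/47400) has equilibria where dP/dt = 0, i.e. P = 0 or P = 47400.
The coefficient (1 - P/K) = 0 when P = K, identifying K = 47400 as the carrying capacity.
(a) K = 47400; (b) equilibria P = 0 and P = 47400.


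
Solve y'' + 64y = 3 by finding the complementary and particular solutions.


Homogeneous part: r² + 64 = 0 ⇒ r = ±8i, so y_h = C₁cos(8x) + C₂sin(8x).
Try constant y_p = A; plug in: 64A = 3 ⇒ A = 3/64.
General solution: y = C₁cos(8x) + C₂sin(8x) + 3/64.


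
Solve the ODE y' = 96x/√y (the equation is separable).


Separate: √y dy = 96x dx.
Integrate: (2/3)y^(3/2) = 48x² + C.


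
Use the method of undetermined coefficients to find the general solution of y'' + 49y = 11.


Homogeneous part: r² + 49 = 0 ⇒ r = ±7i, so y_h = C₁cos(7x) + C₂sin(7x).
Try constant y_p = A; plug in: 49A = 11 ⇒ A = 11/49.
General solution: y = C₁cos(7x) + C₂sin(7x) + 11/49.


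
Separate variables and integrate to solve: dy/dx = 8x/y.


Separate variables: y dy = 8x dx.
Integrate both sides: y²/2 = 4x^2 + C₀.
Multiply by 2: y² = 8x^2 + C.


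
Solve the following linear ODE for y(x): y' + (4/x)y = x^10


P(x) = 4/x ⇒ μ = x^4.
(x^4 y)' = x^4·x^10 = x^14.
Integrate: x^4 y = x^15/(15) + C.
Solve for y: y = (1/15)x^11 + C/x^4.


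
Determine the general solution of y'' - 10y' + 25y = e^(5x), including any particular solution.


Characteristic polynomial (r - 5)² = 0; repeated root r = 5.
y_h = (C₁ + C₂x)e^(5x). Forcing matches the repeated root (resonance), so try y_p = Ax² e^(5x).
Substitute and solve for A: 2A = 1, so A = 1/2.
General solution: y = (C₁ + C₂x + (1/2)x²)e^(5x).


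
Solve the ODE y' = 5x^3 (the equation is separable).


Integrate both sides with respect to x: y = ∫ 5x^3 dx = (5/4)x^4 + C.


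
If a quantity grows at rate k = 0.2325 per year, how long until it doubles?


Exponential growth: P(t) = P₀ e^(0.2325t). Set P(t)/P₀ = 2: e^(0.2325t) = 2.
Solve: t = ln(2)/0.2325 ≈ 2.98 years.


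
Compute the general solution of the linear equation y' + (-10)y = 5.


P(x) = -10 ⇒ μ = e^(-10x).
(μ y)' = 5e^(-10x) ⇒ μ y = -(1/2)e^(-10x) + C.
Divide by μ: y = -1/2 + Ce^(10x).


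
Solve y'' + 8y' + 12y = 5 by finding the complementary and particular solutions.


Characteristic roots of r² + 8r + 12 = 0 are -2, -6.
y_h = C₁e^(-2x) + C₂e^(-6x).
Constant forcing; try y_p = A. Then 12A = 5 ⇒ A = 5/12.
General solution: y = C₁e^(-2x) + C₂e^(-6x) + 5/12.


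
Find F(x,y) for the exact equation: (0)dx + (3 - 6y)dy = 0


Check exactness: ∂M/∂y = 0 and ∂N/∂x = 0; equal, so the equation is exact.
Integrate M with respect to x (treating y as constant): ∫M dx = 0 + h(y).
Differentiate w.r.t. y and set equal to N: the x-dependent terms already match, leaving h'(y) = 3 - 6y. Integrate: h(y) = 3y - 3y^2.
So F(x,y) = 3y - 3y^2.
General solution: 3y - 3y^2 = C.


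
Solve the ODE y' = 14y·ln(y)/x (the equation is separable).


Separate: dy/[y ln(y)] = 14 dx/x.
Substitute u = ln(y): du/u = 14 dx/x.
Integrate: ln|ln(y)| = 14ln|x| + C₀, hence ln(y) = C·x^14.


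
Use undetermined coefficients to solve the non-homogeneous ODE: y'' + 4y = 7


Homogeneous part: r² + 4 = 0 ⇒ r = ±2i, so y_h = C₁cos(2x) + C₂sin(2x).
Try constant y_p = A; plug in: 4A = 7 ⇒ A = 7/4.
General solution: y = C₁cos(2x) + C₂sin(2x) + 7/4.


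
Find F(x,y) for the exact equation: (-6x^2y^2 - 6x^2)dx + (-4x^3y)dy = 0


Check exactness: ∂M/∂y = -12x^2y and ∂N/∂x = -12x^2y; equal, so the equation is exact.
Integrate M with respect to x (treating y as constant): ∫M dx = -2x^3y^2 - 2x^3 + h(y).
Differentiate w.r.t. y and set equal to N: all terms match, so h'(y) = 0 and h is a constant absorbed into C.
General solution: -2x^3y^2 - 2x^3 = C.


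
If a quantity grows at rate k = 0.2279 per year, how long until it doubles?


Exponential growth: P(t) = P₀ e^(0.2279t). Set P(t)/P₀ = 2: e^(0.2279t) = 2.
Solve: t = ln(2)/0.2279 ≈ 3.04 years.


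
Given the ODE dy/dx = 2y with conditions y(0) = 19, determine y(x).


General solution of y' = 2y is y = Ce^(2x).
Apply y(0) = 19: C = 19.
Particular solution: y = 19e^(2x).


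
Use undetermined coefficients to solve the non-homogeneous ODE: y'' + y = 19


Homogeneous part: r² + 1 = 0 ⇒ r = ±1i, so y_h = C₁cos(x) + C₂sin(x).
Try constant y_p = A; plug in: 1A = 19 ⇒ A = 19.
General solution: y = C₁cos(x) + C₂sin(x) + 19.


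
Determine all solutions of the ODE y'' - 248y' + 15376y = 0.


Characteristic equation: r² - 248r + 15376 = 0, i.e. (r - 124)² = 0.
Repeated root r = 124; include an x factor for the second linearly independent solution.
General solution: y = (C₁ + C₂x)e^(124x).


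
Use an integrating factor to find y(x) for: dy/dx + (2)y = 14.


P(x) = 2, Q(x) = 14; integrating factor μ = e^(2x).
(μ y)' = 14e^(2x) ⇒ μ y = 7e^(2x) + C.
Divide by μ: y = 7 + Ce^(-2x).


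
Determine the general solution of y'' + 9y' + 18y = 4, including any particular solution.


Characteristic roots of r² + 9r + 18 = 0 are -6, -3.
y_h = C₁e^(-6x) + C₂e^(-3x).
Constant forcing; try y_p = A. Then 18A = 4 ⇒ A = 2/9.
General solution: y = C₁e^(-6x) + C₂e^(-3x) + 2/9.


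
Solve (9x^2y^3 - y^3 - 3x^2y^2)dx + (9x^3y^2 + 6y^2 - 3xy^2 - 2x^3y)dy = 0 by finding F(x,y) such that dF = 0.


Check exactness: ∂M/∂y = 27x^2y^2 - 3y^2 - 6x^2y and ∂N/∂x = 27x^2y^2 - 3y^2 - 6x^2y; equal, so the equation is exact.
Integrate M with respect to x (treating y as constant): ∫M dx = 3x^3y^3 - xy^3 - x^3y^2 + h(y).
Differentiate w.r.t. y and set equal to N: the x-dependent terms already match, leaving h'(y) = 6y^2. Integrate: h(y) = 2y^3.
So F(x,y) = 3x^3y^3 + 2y^3 - xy^3 - x^3y^2.
General solution: 3x^3y^3 + 2y^3 - xy^3 - x^3y^2 = C.


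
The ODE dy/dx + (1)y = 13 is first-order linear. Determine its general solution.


P(x) = 1, Q(x) = 13; integrating factor μ = e^(x).
(μ y)' = 13e^(x) ⇒ μ y = 13e^(x) + C.
Divide by μ: y = 13 + Ce^(-x).


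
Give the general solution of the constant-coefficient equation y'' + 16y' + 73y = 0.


Characteristic equation: r² + 16r + 73 = 0.
Discriminant is negative; roots r = -8 ± 3i (complex conjugate pair).
General solution uses e^(α x)(C₁ cos(β x) + C₂ sin(β x)): y = e^(-8x)(C₁cos(3x) + C₂sin(3x)).


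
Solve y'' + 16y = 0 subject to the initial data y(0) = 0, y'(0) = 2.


Characteristic roots of r² + 16 = 0 are ±4i, so y = C₁cos(4x) + C₂sin(4x).
Apply y(0) = 0: C₁ = 0. Differentiate and apply y'(0) = 2: 4·C₂ = 2, so C₂ = 1/2.
Particular solution: y = (1/2)sin(4x).


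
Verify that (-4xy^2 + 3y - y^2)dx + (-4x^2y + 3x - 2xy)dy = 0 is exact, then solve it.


Check exactness: ∂M/∂y = -8xy + 3 - 2y and ∂N/∂x = -8xy + 3 - 2y; equal, so the equation is exact.
Integrate M with respect to x (treating y as constant): ∫M dx = -2x^2y^2 + 3xy - xy^2 + h(y).
Differentiate w.r.t. y and set equal to N: all terms match, so h'(y) = 0 and h is a constant absorbed into C.
General solution: -2x^2y^2 + 3xy - xy^2 = C.


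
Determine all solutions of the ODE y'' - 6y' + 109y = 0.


Characteristic equation: r² - 6r + 109 = 0.
Discriminant is negative; roots r = 3 ± 10i (complex conjugate pair).
General solution uses e^(α x)(C₁ cos(β x) + C₂ sin(β x)): y = e^(3x)(C₁cos(10x) + C₂sin(10x)).


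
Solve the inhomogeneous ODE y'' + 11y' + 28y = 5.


Characteristic roots of r² + 11r + 28 = 0 are -4, -7.
y_h = C₁e^(-4x) + C₂e^(-7x).
Constant forcing; try y_p = A. Then 28A = 5 ⇒ A = 5/28.
General solution: y = C₁e^(-4x) + C₂e^(-7x) + 5/28.


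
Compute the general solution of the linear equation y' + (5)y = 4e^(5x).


P(x) = 5 ⇒ μ = e^(5x).
(μ y)' = 4e^(10x) ⇒ μ y = (4/10)e^(10x) + C.
Divide by μ: y = (2/5)e^(5x) + Ce^(-5x).


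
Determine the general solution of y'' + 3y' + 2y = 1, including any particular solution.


Characteristic roots of r² + 3r + 2 = 0 are -2, -1.
y_h = C₁e^(-2x) + C₂e^(-x).
Constant forcing; try y_p = A. Then 2A = 1 ⇒ A = 1/2.
General solution: y = C₁e^(-2x) + C₂e^(-x) + 1/2.


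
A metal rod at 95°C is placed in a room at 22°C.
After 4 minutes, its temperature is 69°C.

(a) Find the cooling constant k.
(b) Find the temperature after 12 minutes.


Newton's law: T(t) = T_a + (T₀ - T_a)e^(-kt).
(a) Use T(4) = 69: (69 - 22)/(95 - 22) = e^(-k·4), so k = -ln(0.644)/4 ≈ 0.1101.
(b) Apply k to t = 12: T(12) = 22 + (73)e^(-1.321) ≈ 41.5°C.


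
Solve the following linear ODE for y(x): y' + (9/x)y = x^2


P(x) = 9/x ⇒ μ = x^9.
(x^9 y)' = x^9·x^2 = x^11.
Integrate: x^9 y = x^12/(12) + C.
Solve for y: y = (1/12)x^3 + C/x^9.


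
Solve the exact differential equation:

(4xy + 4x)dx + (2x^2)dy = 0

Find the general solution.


Check exactness: ∂M/∂y = 4x and ∂N/∂x = 4x; equal, so the equation is exact.
Integrate M with respect to x (treating y as constant): ∫M dx = 2x^2y + 2x^2 + h(y).
Differentiate w.r.t. y and set equal to N: all terms match, so h'(y) = 0 and h is a constant absorbed into C.
General solution: 2x^2y + 2x^2 = C.


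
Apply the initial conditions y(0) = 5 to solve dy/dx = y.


General solution of y' = y is y = Ce^(x).
Apply y(0) = 5: C = 5.
Particular solution: y = 5e^(x).


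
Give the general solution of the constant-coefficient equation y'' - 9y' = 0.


Characteristic equation: r² - 9r = 0.
Factor: (r - 9)(r - 0) = 0 ⇒ r = 9, 0 (distinct real).
General solution: y = C₁e^(9x) + C₂.


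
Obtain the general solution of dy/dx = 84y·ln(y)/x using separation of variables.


Separate: dy/[y ln(y)] = 84 dx/x.
Substitute u = ln(y): du/u = 84 dx/x.
Integrate: ln|ln(y)| = 84ln|x| + C₀, hence ln(y) = C·x^84.


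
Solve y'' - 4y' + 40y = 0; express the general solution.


Characteristic equation: r² - 4r + 40 = 0.
Discriminant is negative; roots r = 2 ± 6i (complex conjugate pair).
General solution uses e^(α x)(C₁ cos(β x) + C₂ sin(β x)): y = e^(2x)(C₁cos(6x) + C₂sin(6x)).


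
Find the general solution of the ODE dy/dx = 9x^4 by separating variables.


Integrate both sides with respect to x: y = ∫ 9x^4 dx = (9/5)x^5 + C.


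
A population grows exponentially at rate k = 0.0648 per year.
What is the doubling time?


Exponential growth: P(t) = P₀ e^(0.0648t). Set P(t)/P₀ = 2: e^(0.0648t) = 2.
Solve: t = ln(2)/0.0648 ≈ 10.70 years.


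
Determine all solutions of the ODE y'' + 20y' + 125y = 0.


Characteristic equation: r² + 20r + 125 = 0.
Discriminant is negative; roots r = -10 ± 5i (complex conjugate pair).
General solution uses e^(α x)(C₁ cos(β x) + C₂ sin(β x)): y = e^(-10x)(C₁cos(5x) + C₂sin(5x)).


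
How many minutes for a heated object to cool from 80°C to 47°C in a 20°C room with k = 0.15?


From T(t) = T_a + (T₀ - T_a)e^(-kt), set T(t) = 47:
(47 - 20) / (80 - 20) = e^(-0.15t), so t = -ln(0.450)/0.15 ≈ 5.3 minutes.


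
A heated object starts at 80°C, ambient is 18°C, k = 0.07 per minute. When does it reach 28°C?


From T(t) = T_a + (T₀ - T_a)e^(-kt), set T(t) = 28:
(28 - 18) / (80 - 18) = e^(-0.07t), so t = -ln(0.161)/0.07 ≈ 26.1 minutes.


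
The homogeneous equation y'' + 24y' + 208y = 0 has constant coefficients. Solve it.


Characteristic equation: r² + 24r + 208 = 0.
Discriminant is negative; roots r = -12 ± 8i (complex conjugate pair).
General solution uses e^(α x)(C₁ cos(β x) + C₂ sin(β x)): y = e^(-12x)(C₁cos(8x) + C₂sin(8x)).


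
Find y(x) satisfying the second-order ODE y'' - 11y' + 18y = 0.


Characteristic equation: r² - 11r + 18 = 0.
Factor: (r - 2)(r - 9) = 0 ⇒ r = 2, 9 (distinct real).
General solution: y = C₁e^(2x) + C₂e^(9x).


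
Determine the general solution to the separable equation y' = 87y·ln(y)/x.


Separate: dy/[y ln(y)] = 87 dx/x.
Substitute u = ln(y): du/u = 87 dx/x.
Integrate: ln|ln(y)| = 87ln|x| + C₀, hence ln(y) = C·x^87.


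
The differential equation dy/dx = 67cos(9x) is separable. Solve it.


g(y) = 1, so integrate directly: y = ∫ 67cos(9x) dx = (67/9)sin(9x) + C.


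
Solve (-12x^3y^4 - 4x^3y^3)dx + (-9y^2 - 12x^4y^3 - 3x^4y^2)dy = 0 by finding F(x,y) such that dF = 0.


Check exactness: ∂M/∂y = -48x^3y^3 - 12x^3y^2 and ∂N/∂x = -48x^3y^3 - 12x^3y^2; equal, so the equation is exact.
Integrate M with respect to x (treating y as constant): ∫M dx = -3x^4y^4 - x^4y^3 + h(y).
Differentiate w.r.t. y and set equal to N: the x-dependent terms already match, leaving h'(y) = -9y^2. Integrate: h(y) = -3y^3.
So F(x,y) = -3y^3 - 3x^4y^4 - x^4y^3.
General solution: -3y^3 - 3x^4y^4 - x^4y^3 = C.


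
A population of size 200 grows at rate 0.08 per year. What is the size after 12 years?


The ODE dP/dt = 0.08P has solution P(t) = P(0)e^(0.08t).
Substitute P(0) = 200 and t = 12: P(12) = 200 e^(0.96) ≈ 522.


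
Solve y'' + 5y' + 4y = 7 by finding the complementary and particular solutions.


Characteristic roots of r² + 5r + 4 = 0 are -4, -1.
y_h = C₁e^(-4x) + C₂e^(-x).
Constant forcing; try y_p = A. Then 4A = 7 ⇒ A = 7/4.
General solution: y = C₁e^(-4x) + C₂e^(-x) + 7/4.


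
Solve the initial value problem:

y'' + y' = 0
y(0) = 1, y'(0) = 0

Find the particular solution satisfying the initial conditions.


Characteristic roots of r² + r = 0 are -1, 0.
General solution y = c₁ e^(-x) + c₂.
Apply y(0) = 1: c₁ + c₂ = 1. Apply y'(0) = 0: -1 c₁ + 0 c₂ = 0.
Solve: c₁ = 0, c₂ = 1.
Particular solution: y = 0e^(-x) + 1.


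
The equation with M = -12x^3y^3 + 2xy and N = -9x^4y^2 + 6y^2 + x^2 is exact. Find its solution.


Check exactness: ∂M/∂y = -36x^3y^2 + 2x and ∂N/∂x = -36x^3y^2 + 2x; equal, so the equation is exact.
Integrate M with respect to x (treating y as constant): ∫M dx = -3x^4y^3 + x^2y + h(y).
Differentiate w.r.t. y and set equal to N: the x-dependent terms already match, leaving h'(y) = 6y^2. Integrate: h(y) = 2y^3.
So F(x,y) = -3x^4y^3 + 2y^3 + x^2y.
General solution: -3x^4y^3 + 2y^3 + x^2y = C.


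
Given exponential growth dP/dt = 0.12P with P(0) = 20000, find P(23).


The ODE dP/dt = 0.12P has solution P(t) = P(0)e^(0.12t).
Substitute P(0) = 20000 and t = 23: P(23) = 20000 e^(2.76) ≈ 315997.


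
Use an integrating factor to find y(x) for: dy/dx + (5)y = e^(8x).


P(x) = 5 ⇒ μ = e^(5x).
(μ y)' = e^(13x) ⇒ μ y = e^(13x)/13 + C.
Divide by μ: y = (1/13)e^(8x) + Ce^(-5x).


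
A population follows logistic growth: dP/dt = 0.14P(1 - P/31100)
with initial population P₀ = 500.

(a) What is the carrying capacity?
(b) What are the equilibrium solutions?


Logistic ODE dP/dt = 0.14P(1 - P/31100) has equilibria where dP/dt = 0, i.e. P = 0 or P = 31100.
The coefficient (1 - P/K) = 0 when P = K, identifying K = 31100 as the carrying capacity.
(a) K = 31100; (b) equilibria P = 0 and P = 31100.


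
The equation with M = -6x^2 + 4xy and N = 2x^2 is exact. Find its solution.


Check exactness: ∂M/∂y = 4x and ∂N/∂x = 4x; equal, so the equation is exact.
Integrate M with respect to x (treating y as constant): ∫M dx = -2x^3 + 2x^2y + h(y).
Differentiate w.r.t. y and set equal to N: all terms match, so h'(y) = 0 and h is a constant absorbed into C.
General solution: -2x^3 + 2x^2y = C.


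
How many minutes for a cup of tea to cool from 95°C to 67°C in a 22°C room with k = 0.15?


From T(t) = T_a + (T₀ - T_a)e^(-kt), set T(t) = 67:
(67 - 22) / (95 - 22) = e^(-0.15t), so t = -ln(0.616)/0.15 ≈ 3.2 minutes.


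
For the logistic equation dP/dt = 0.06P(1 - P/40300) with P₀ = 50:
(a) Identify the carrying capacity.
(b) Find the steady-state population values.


Logistic ODE dP/dt = 0.06P(1 - P/40300) has equilibria where dP/dt = 0, i.e. P = 0 or P = 40300.
The coefficient (1 - P/K) = 0 when P = K, identifying K = 40300 as the carrying capacity.
(a) K = 40300; (b) equilibria P = 0 and P = 40300.


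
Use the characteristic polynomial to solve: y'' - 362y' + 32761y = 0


Characteristic equation: r² - 362r + 32761 = 0, i.e. (r - 181)² = 0.
Repeated root r = 181; include an x factor for the second linearly independent solution.
General solution: y = (C₁ + C₂x)e^(181x).


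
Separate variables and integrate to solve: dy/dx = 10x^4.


Integrate both sides with respect to x: y = ∫ 10x^4 dx = 2x^5 + C.


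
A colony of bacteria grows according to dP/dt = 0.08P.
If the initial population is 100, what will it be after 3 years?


The ODE dP/dt = 0.08P has solution P(t) = P(0)e^(0.08t).
Substitute P(0) = 100 and t = 3: P(3) = 100 e^(0.24) ≈ 127.


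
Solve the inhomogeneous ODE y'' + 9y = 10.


Homogeneous part: r² + 9 = 0 ⇒ r = ±3i, so y_h = C₁cos(3x) + C₂sin(3x).
Try constant y_p = A; plug in: 9A = 10 ⇒ A = 10/9.
General solution: y = C₁cos(3x) + C₂sin(3x) + 10/9.


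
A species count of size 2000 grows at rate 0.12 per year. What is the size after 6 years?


The ODE dP/dt = 0.12P has solution P(t) = P(0)e^(0.12t).
Substitute P(0) = 2000 and t = 6: P(6) = 2000 e^(0.72) ≈ 4109.


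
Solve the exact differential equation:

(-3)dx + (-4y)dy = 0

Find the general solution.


Check exactness: ∂M/∂y = 0 and ∂N/∂x = 0; equal, so the equation is exact.
Integrate M with respect to x (treating y as constant): ∫M dx = -3x + h(y).
Differentiate w.r.t. y and set equal to N: the x-dependent terms already match, leaving h'(y) = -4y. Integrate: h(y) = -2y^2.
So F(x,y) = -2y^2 - 3x.
General solution: -2y^2 - 3x = C.


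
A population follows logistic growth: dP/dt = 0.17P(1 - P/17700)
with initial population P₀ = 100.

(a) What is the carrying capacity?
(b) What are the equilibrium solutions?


Logistic ODE dP/dt = 0.17P(1 - P/17700) has equilibria where dP/dt = 0, i.e. P = 0 or P = 17700.
The coefficient (1 - P/K) = 0 when P = K, identifying K = 17700 as the carrying capacity.
(a) K = 17700; (b) equilibria P = 0 and P = 17700.


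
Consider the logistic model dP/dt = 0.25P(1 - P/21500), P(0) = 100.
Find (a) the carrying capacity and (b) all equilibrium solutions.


Logistic ODE dP/dt = 0.25P(1 - P/21500) has equilibria where dP/dt = 0, i.e. P = 0 or P = 21500.
The coefficient (1 - P/K) = 0 when P = K, identifying K = 21500 as the carrying capacity.
(a) K = 21500; (b) equilibria P = 0 and P = 21500.


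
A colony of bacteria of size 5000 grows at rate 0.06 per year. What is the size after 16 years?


The ODE dP/dt = 0.06P has solution P(t) = P(0)e^(0.06t).
Substitute P(0) = 5000 and t = 16: P(16) = 5000 e^(0.96) ≈ 13058.


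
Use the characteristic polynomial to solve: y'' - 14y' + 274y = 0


Characteristic equation: r² - 14r + 274 = 0.
Discriminant is negative; roots r = 7 ± 15i (complex conjugate pair).
General solution uses e^(α x)(C₁ cos(β x) + C₂ sin(β x)): y = e^(7x)(C₁cos(15x) + C₂sin(15x)).


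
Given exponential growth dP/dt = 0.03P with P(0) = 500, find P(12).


The ODE dP/dt = 0.03P has solution P(t) = P(0)e^(0.03t).
Substitute P(0) = 500 and t = 12: P(12) = 500 e^(0.36) ≈ 717.


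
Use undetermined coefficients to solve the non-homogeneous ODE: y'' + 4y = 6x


Homogeneous: r² + 4 = 0 ⇒ r = ±2i, y_h = C₁cos(2x) + C₂sin(2x).
Polynomial forcing; try y_p = Ax + B. Then y_p'' + 4 y_p = 4(Ax + B) = 6x, so B = 0 and A = 3/2.
General solution: y = C₁cos(2x) + C₂sin(2x) + (3/2)x.


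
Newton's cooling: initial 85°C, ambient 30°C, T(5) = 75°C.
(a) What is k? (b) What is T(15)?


Newton's law: T(t) = T_a + (T₀ - T_a)e^(-kt).
(a) Use T(5) = 75: (75 - 30)/(85 - 30) = e^(-k·5), so k = -ln(0.818)/5 ≈ 0.0401.
(b) Apply k to t = 15: T(15) = 30 + (55)e^(-0.602) ≈ 60.1°C.


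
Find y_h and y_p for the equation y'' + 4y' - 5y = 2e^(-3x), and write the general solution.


Characteristic roots of r² + 4r - 5 = 0 are -5, 1.
y_h = C₁e^(-5x) + C₂e^(x).
Forcing exponent -3 is not a characteristic root; try y_p = Ae^(-3x).
Substitute: A·(9 + (4)·-3 + (-5)) = A·-8 = 2, so A = -1/4.
General solution: y = C₁e^(-5x) + C₂e^(x) - (1/4)e^(-3x).


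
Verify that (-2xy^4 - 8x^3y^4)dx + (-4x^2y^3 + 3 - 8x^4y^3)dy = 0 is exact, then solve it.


Check exactness: ∂M/∂y = -8xy^3 - 32x^3y^3 and ∂N/∂x = -8xy^3 - 32x^3y^3; equal, so the equation is exact.
Integrate M with respect to x (treating y as constant): ∫M dx = -x^2y^4 - 2x^4y^4 + h(y).
Differentiate w.r.t. y and set equal to N: the x-dependent terms already match, leaving h'(y) = 3. Integrate: h(y) = 3y.
So F(x,y) = -x^2y^4 + 3y - 2x^4y^4.
General solution: -x^2y^4 + 3y - 2x^4y^4 = C.


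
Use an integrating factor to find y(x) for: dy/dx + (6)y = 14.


P(x) = 6, Q(x) = 14; integrating factor μ = e^(6x).
(μ y)' = 14e^(6x) ⇒ μ y = (7/3)e^(6x) + C.
Divide by μ: y = 7/3 + Ce^(-6x).


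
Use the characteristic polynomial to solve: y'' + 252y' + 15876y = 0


Characteristic equation: r² + 252r + 15876 = 0, i.e. (r + 126)² = 0.
Repeated root r = -126; include an x factor for the second linearly independent solution.
General solution: y = (C₁ + C₂x)e^(-126x).


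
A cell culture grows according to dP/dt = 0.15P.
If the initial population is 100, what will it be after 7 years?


The ODE dP/dt = 0.15P has solution P(t) = P(0)e^(0.15t).
Substitute P(0) = 100 and t = 7: P(7) = 100 e^(1.05) ≈ 286.


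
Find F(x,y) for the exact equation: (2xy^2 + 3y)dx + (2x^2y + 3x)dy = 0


Check exactness: ∂M/∂y = 4xy + 3 and ∂N/∂x = 4xy + 3; equal, so the equation is exact.
Integrate M with respect to x (treating y as constant): ∫M dx = x^2y^2 + 3xy + h(y).
Differentiate w.r.t. y and set equal to N: all terms match, so h'(y) = 0 and h is a constant absorbed into C.
General solution: x^2y^2 + 3xy = C.


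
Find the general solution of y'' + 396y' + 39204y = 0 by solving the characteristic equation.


Characteristic equation: r² + 396r + 39204 = 0, i.e. (r + 198)² = 0.
Repeated root r = -198; include an x factor for the second linearly independent solution.
General solution: y = (C₁ + C₂x)e^(-198x).


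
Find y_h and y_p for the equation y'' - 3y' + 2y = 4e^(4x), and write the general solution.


Characteristic roots of r² - 3r + 2 = 0 are 1, 2.
y_h = C₁e^(x) + C₂e^(2x).
Forcing exponent 4 is not a characteristic root; try y_p = Ae^(4x).
Substitute: A·(16 + (-3)·4 + (2)) = A·6 = 4, so A = 2/3.
General solution: y = C₁e^(x) + C₂e^(2x) + (2/3)e^(4x).


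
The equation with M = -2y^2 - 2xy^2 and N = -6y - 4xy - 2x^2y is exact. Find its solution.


Check exactness: ∂M/∂y = -4y - 4xy and ∂N/∂x = -4y - 4xy; equal, so the equation is exact.
Integrate M with respect to x (treating y as constant): ∫M dx = -2xy^2 - x^2y^2 + h(y).
Differentiate w.r.t. y and set equal to N: the x-dependent terms already match, leaving h'(y) = -6y. Integrate: h(y) = -3y^2.
So F(x,y) = -3y^2 - 2xy^2 - x^2y^2.
General solution: -3y^2 - 2xy^2 - x^2y^2 = C.


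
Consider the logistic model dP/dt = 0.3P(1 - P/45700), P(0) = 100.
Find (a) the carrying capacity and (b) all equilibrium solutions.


Logistic ODE dP/dt = 0.3P(1 - P/45700) has equilibria where dP/dt = 0, i.e. P = 0 or P = 45700.
The coefficient (1 - P/K) = 0 when P = K, identifying K = 45700 as the carrying capacity.
(a) K = 45700; (b) equilibria P = 0 and P = 45700.


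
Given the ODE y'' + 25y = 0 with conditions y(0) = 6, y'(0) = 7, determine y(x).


Characteristic roots of r² + 25 = 0 are ±5i, so y = C₁cos(5x) + C₂sin(5x).
Apply y(0) = 6: C₁ = 6. Differentiate and apply y'(0) = 7: 5·C₂ = 7, so C₂ = 7/5.
Particular solution: y = 6cos(5x) + (7/5)sin(5x).


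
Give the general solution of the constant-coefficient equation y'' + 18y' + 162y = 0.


Characteristic equation: r² + 18r + 162 = 0.
Discriminant is negative; roots r = -9 ± 9i (complex conjugate pair).
General solution uses e^(α x)(C₁ cos(β x) + C₂ sin(β x)): y = e^(-9x)(C₁cos(9x) + C₂sin(9x)).


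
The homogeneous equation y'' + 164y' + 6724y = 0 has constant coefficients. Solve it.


Characteristic equation: r² + 164r + 6724 = 0, i.e. (r + 82)² = 0.
Repeated root r = -82; include an x factor for the second linearly independent solution.
General solution: y = (C₁ + C₂x)e^(-82x).


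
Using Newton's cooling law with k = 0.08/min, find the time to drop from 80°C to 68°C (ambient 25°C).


From T(t) = T_a + (T₀ - T_a)e^(-kt), set T(t) = 68:
(68 - 25) / (80 - 25) = e^(-0.08t), so t = -ln(0.782)/0.08 ≈ 3.1 minutes.


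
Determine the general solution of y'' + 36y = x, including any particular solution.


Homogeneous: r² + 36 = 0 ⇒ r = ±6i, y_h = C₁cos(6x) + C₂sin(6x).
Polynomial forcing; try y_p = Ax + B. Then y_p'' + 36 y_p = 36(Ax + B) = x, so B = 0 and A = 1/36.
General solution: y = C₁cos(6x) + C₂sin(6x) + (1/36)x.


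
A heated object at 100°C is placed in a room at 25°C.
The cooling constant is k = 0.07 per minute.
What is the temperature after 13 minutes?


Newton's law: dT/dt = -k(T - T_a) has solution T(t) = T_a + (T₀ - T_a)e^(-kt).
Plug in T_a = 25, T₀ = 100, k = 0.07, t = 13: T(13) = 25 + (75)e^(-0.91) ≈ 55.2°C.


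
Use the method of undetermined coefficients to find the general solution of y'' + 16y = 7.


Homogeneous part: r² + 16 = 0 ⇒ r = ±4i, so y_h = C₁cos(4x) + C₂sin(4x).
Try constant y_p = A; plug in: 16A = 7 ⇒ A = 7/16.
General solution: y = C₁cos(4x) + C₂sin(4x) + 7/16.


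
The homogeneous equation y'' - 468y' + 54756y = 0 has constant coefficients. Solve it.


Characteristic equation: r² - 468r + 54756 = 0, i.e. (r - 234)² = 0.
Repeated root r = 234; include an x factor for the second linearly independent solution.
General solution: y = (C₁ + C₂x)e^(234x).


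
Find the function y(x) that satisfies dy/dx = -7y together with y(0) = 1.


General solution of y' = -7y is y = Ce^(-7x).
Apply y(0) = 1: C = 1.
Particular solution: y = e^(-7x).


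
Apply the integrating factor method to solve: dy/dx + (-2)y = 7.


P(x) = -2 ⇒ μ = e^(-2x).
(μ y)' = 7e^(-2x) ⇒ μ y = -(7/2)e^(-2x) + C.
Divide by μ: y = -7/2 + Ce^(2x).


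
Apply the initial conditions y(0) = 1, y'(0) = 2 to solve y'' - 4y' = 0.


Characteristic roots of r² - 4r = 0 are 4, 0.
General solution y = c₁ e^(4x) + c₂.
Apply y(0) = 1: c₁ + c₂ = 1. Apply y'(0) = 2: 4 c₁ + 0 c₂ = 2.
Solve: c₁ = 1/2, c₂ = 1/2.
Particular solution: y = (1/2)e^(4x) + 1/2.


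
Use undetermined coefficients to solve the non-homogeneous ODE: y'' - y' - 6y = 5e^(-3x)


Characteristic roots of r² - r - 6 = 0 are -2, 3.
y_h = C₁e^(-2x) + C₂e^(3x).
Forcing exponent -3 is not a characteristic root; try y_p = Ae^(-3x).
Substitute: A·(9 + (-1)·-3 + (-6)) = A·6 = 5, so A = 5/6.
General solution: y = C₁e^(-2x) + C₂e^(3x) + (5/6)e^(-3x).


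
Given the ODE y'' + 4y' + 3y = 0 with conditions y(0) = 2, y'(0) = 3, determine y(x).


Characteristic roots of r² + 4r + 3 = 0 are -1, -3.
General solution y = c₁ e^(-x) + c₂ e^(-3x).
Apply y(0) = 2: c₁ + c₂ = 2. Apply y'(0) = 3: -1 c₁ - 3 c₂ = 3.
Solve: c₁ = 9/2, c₂ = -5/2.
Particular solution: y = (9/2)e^(-x) - (5/2)e^(-3x).


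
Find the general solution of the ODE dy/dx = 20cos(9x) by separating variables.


g(y) = 1, so integrate directly: y = ∫ 20cos(9x) dx = (20/9)sin(9x) + C.


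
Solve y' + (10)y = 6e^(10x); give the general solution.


P(x) = 10 ⇒ μ = e^(10x).
(μ y)' = 6e^(20x) ⇒ μ y = (6/20)e^(20x) + C.
Divide by μ: y = (3/10)e^(10x) + Ce^(-10x).


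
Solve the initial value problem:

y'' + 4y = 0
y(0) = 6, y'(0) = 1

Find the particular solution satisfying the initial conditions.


Characteristic roots of r² + 4 = 0 are ±2i, so y = C₁cos(2x) + C₂sin(2x).
Apply y(0) = 6: C₁ = 6. Differentiate and apply y'(0) = 1: 2·C₂ = 1, so C₂ = 1/2.
Particular solution: y = 6cos(2x) + (1/2)sin(2x).


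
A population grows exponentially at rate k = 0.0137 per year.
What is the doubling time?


Exponential growth: P(t) = P₀ e^(0.0137t). Set P(t)/P₀ = 2: e^(0.0137t) = 2.
Solve: t = ln(2)/0.0137 ≈ 50.59 years.


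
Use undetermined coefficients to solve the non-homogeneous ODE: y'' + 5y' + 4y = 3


Characteristic roots of r² + 5r + 4 = 0 are -1, -4.
y_h = C₁e^(-x) + C₂e^(-4x).
Constant forcing; try y_p = A. Then 4A = 3 ⇒ A = 3/4.
General solution: y = C₁e^(-x) + C₂e^(-4x) + 3/4.


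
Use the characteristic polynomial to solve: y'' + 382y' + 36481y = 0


Characteristic equation: r² + 382r + 36481 = 0, i.e. (r + 191)² = 0.
Repeated root r = -191; include an x factor for the second linearly independent solution.
General solution: y = (C₁ + C₂x)e^(-191x).


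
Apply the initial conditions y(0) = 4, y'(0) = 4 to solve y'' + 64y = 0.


Characteristic roots of r² + 64 = 0 are ±8i, so y = C₁cos(8x) + C₂sin(8x).
Apply y(0) = 4: C₁ = 4. Differentiate and apply y'(0) = 4: 8·C₂ = 4, so C₂ = 1/2.
Particular solution: y = 4cos(8x) + (1/2)sin(8x).


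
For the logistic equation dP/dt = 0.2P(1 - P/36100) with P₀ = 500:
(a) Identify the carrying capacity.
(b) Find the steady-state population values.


Logistic ODE dP/dt = 0.2P(1 - P/36100) has equilibria where dP/dt = 0, i.e. P = 0 or P = 36100.
The coefficient (1 - P/K) = 0 when P = K, identifying K = 36100 as the carrying capacity.
(a) K = 36100; (b) equilibria P = 0 and P = 36100.


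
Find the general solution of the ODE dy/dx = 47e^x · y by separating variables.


Separate variables: dy/y = 47e^x dx.
Integrate: ln|y| = 47e^x + C₀.
Exponentiate: y = Ce^(47e^x).


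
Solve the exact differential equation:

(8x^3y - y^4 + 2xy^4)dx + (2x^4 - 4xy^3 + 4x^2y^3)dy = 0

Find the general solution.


Check exactness: ∂M/∂y = 8x^3 - 4y^3 + 8xy^3 and ∂N/∂x = 8x^3 - 4y^3 + 8xy^3; equal, so the equation is exact.
Integrate M with respect to x (treating y as constant): ∫M dx = 2x^4y - xy^4 + x^2y^4 + h(y).
Differentiate w.r.t. y and set equal to N: all terms match, so h'(y) = 0 and h is a constant absorbed into C.
General solution: 2x^4y - xy^4 + x^2y^4 = C.


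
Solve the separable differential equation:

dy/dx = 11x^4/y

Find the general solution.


Separate variables: y dy = 11x^4 dx.
Integrate both sides: y²/2 = (11/5)x^5 + C₀.
Multiply by 2: y² = (22/5)x^5 + C.


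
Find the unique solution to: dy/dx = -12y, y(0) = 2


General solution of y' = -12y is y = Ce^(-12x).
Apply y(0) = 2: C = 2.
Particular solution: y = 2e^(-12x).


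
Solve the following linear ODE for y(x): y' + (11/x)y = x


P(x) = 11/x ⇒ μ = x^11.
(x^11 y)' = x^12 ⇒ x^11 y = x^13/(13) + C.
Solve for y: y = (1/13)x^2 + C/x^11.


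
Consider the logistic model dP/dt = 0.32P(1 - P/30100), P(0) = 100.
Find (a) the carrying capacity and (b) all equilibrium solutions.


Logistic ODE dP/dt = 0.32P(1 - P/30100) has equilibria where dP/dt = 0, i.e. P = 0 or P = 30100.
The coefficient (1 - P/K) = 0 when P = K, identifying K = 30100 as the carrying capacity.
(a) K = 30100; (b) equilibria P = 0 and P = 30100.


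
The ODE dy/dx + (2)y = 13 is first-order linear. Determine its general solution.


P(x) = 2, Q(x) = 13; integrating factor μ = e^(2x).
(μ y)' = 13e^(2x) ⇒ μ y = (13/2)e^(2x) + C.
Divide by μ: y = 13/2 + Ce^(-2x).


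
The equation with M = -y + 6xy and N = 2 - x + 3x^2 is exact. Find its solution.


Check exactness: ∂M/∂y = -1 + 6x and ∂N/∂x = -1 + 6x; equal, so the equation is exact.
Integrate M with respect to x (treating y as constant): ∫M dx = -xy + 3x^2y + h(y).
Differentiate w.r.t. y and set equal to N: the x-dependent terms already match, leaving h'(y) = 2. Integrate: h(y) = 2y.
So F(x,y) = 2y - xy + 3x^2y.
General solution: 2y - xy + 3x^2y = C.


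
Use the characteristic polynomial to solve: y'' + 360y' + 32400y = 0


Characteristic equation: r² + 360r + 32400 = 0, i.e. (r + 180)² = 0.
Repeated root r = -180; include an x factor for the second linearly independent solution.
General solution: y = (C₁ + C₂x)e^(-180x).
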